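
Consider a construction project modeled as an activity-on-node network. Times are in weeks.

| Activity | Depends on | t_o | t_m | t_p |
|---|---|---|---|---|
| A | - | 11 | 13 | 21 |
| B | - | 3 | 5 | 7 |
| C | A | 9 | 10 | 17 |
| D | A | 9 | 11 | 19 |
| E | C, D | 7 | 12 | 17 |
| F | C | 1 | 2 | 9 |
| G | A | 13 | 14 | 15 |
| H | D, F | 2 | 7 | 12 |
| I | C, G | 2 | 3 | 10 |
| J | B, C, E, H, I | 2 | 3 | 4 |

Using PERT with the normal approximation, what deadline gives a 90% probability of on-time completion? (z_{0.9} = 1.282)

te_A = (11 + 4·13 + 21)/6 = 84/6 = 14; σ²_A = ((21−11)/6)² = 2.778
te_B = (3 + 4·5 + 7)/6 = 30/6 = 5; σ²_B = ((7−3)/6)² = 0.444
te_C = (9 + 4·10 + 17)/6 = 66/6 = 11; σ²_C = ((17−9)/6)² = 1.778
te_D = (9 + 4·11 + 19)/6 = 72/6 = 12; σ²_D = ((19−9)/6)² = 2.778
te_E = (7 + 4·12 + 17)/6 = 72/6 = 12; σ²_E = ((17−7)/6)² = 2.778
te_F = (1 + 4·2 + 9)/6 = 18/6 = 3; σ²_F = ((9−1)/6)² = 1.778
te_G = (13 + 4·14 + 15)/6 = 84/6 = 14; σ²_G = ((15−13)/6)² = 0.111
te_H = (2 + 4·7 + 12)/6 = 42/6 = 7; σ²_H = ((12−2)/6)² = 2.778
te_I = (2 + 4·3 + 10)/6 = 24/6 = 4; σ²_I = ((10−2)/6)² = 1.778
te_J = (2 + 4·3 + 4)/6 = 18/6 = 3; σ²_J = ((4−2)/6)² = 0.111

Forward pass:
ES_A = 0; EF_A = 14
ES_B = 0; EF_B = 5
ES_C = 14; EF_C = 14+11 = 25
ES_D = 14; EF_D = 14+12 = 26
ES_E = max(EF_C=25, EF_D=26) = 26; EF_E = 26+12 = 38
ES_F = 25; EF_F = 25+3 = 28
ES_G = 14; EF_G = 14+14 = 28
ES_H = max(EF_D=26, EF_F=28) = 28; EF_H = 28+7 = 35
ES_I = max(EF_C=25, EF_G=28) = 28; EF_I = 28+4 = 32
ES_J = max(EF_B=5, EF_C=25, EF_E=38, EF_H=35, EF_I=32) = 38; EF_J = 38+3 = 41
Expected project duration μ = 41 weeks. Critical path: A → D → E → J.

Variance along critical path = 2.778 + 2.778 + 2.778 + 0.111 = 8.444; σ = 2.906 weeks.
D = μ + z·σ = 41 + 1.282·2.906 = 44.7 weeks

44.7 weeks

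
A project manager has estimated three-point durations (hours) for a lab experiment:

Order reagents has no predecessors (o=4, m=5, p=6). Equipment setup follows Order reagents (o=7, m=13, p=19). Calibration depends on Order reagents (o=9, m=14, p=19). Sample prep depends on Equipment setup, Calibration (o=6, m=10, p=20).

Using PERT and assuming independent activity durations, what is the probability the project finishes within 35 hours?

te_Order reagents = (4 + 4·5 + 6)/6 = 30/6 = 5; σ²_Order reagents = ((6−4)/6)² = 0.111
te_Equipment setup = (7 + 4·13 + 19)/6 = 78/6 = 13; σ²_Equipment setup = ((19−7)/6)² = 4.000
te_Calibration = (9 + 4·14 + 19)/6 = 84/6 = 14; σ²_Calibration = ((19−9)/6)² = 2.778
te_Sample prep = (6 + 4·10 + 20)/6 = 66/6 = 11; σ²_Sample prep = ((20−6)/6)² = 5.444

Forward pass:
ES_Order reagents = 0; EF_Order reagents = 5
ES_Equipment setup = 5; EF_Equipment setup = 5+13 = 18
ES_Calibration = 5; EF_Calibration = 5+14 = 19
ES_Sample prep = max(EF_Equipment setup=18, EF_Calibration=19) = 19; EF_Sample prep = 19+11 = 30
Expected project duration μ = 30 hours. Critical path: Order reagents → Calibration → Sample prep.

Variance along critical path = 0.111 + 2.778 + 5.444 = 8.333; σ = √8.333 = 2.887 hours.
Z = (35 − 30) / 2.887 = 1.732
P(T ≤ 35) = Φ(1.732) ≈ 0.958

0.958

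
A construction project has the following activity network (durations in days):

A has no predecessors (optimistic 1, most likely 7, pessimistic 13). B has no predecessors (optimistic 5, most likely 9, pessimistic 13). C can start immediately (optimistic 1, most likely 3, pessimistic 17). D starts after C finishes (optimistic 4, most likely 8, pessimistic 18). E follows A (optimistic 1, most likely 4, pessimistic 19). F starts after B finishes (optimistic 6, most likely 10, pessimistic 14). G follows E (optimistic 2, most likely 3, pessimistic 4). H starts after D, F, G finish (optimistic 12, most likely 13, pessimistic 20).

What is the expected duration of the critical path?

33 days

te_A = (1 + 4·7 + 13)/6 = 42/6 = 7
te_B = (5 + 4·9 + 13)/6 = 54/6 = 9
te_C = (1 + 4·3 + 17)/6 = 30/6 = 5
te_D = (4 + 4·8 + 18)/6 = 54/6 = 9
te_E = (1 + 4·4 + 19)/6 = 36/6 = 6
te_F = (6 + 4·10 + 14)/6 = 60/6 = 10
te_G = (2 + 4·3 + 4)/6 = 18/6 = 3
te_H = (12 + 4·13 + 20)/6 = 84/6 = 14

Forward pass:
ES_A = 0; EF_A = 7
ES_B = 0; EF_B = 9
ES_C = 0; EF_C = 5
ES_D = 5; EF_D = 5+9 = 14
ES_E = 7; EF_E = 7+6 = 13
ES_F = 9; EF_F = 9+10 = 19
ES_G = 13; EF_G = 13+3 = 16
ES_H = max(EF_D=14, EF_F=19, EF_G=16) = 19; EF_H = 19+14 = 33
Expected project duration μ = 33 days. Critical path: B → F → H.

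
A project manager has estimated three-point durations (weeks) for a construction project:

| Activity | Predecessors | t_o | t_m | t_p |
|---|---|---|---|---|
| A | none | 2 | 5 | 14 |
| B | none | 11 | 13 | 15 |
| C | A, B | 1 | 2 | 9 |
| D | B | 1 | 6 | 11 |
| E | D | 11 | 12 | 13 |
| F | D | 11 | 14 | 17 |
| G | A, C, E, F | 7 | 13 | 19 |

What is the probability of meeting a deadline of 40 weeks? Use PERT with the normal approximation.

0.018

te_A = (2 + 4·5 + 14)/6 = 36/6 = 6; σ²_A = ((14−2)/6)² = 4.000
te_B = (11 + 4·13 + 15)/6 = 78/6 = 13; σ²_B = ((15−11)/6)² = 0.444
te_C = (1 + 4·2 + 9)/6 = 18/6 = 3; σ²_C = ((9−1)/6)² = 1.778
te_D = (1 + 4·6 + 11)/6 = 36/6 = 6; σ²_D = ((11−1)/6)² = 2.778
te_E = (11 + 4·12 + 13)/6 = 72/6 = 12; σ²_E = ((13−11)/6)² = 0.111
te_F = (11 + 4·14 + 17)/6 = 84/6 = 14; σ²_F = ((17−11)/6)² = 1.000
te_G = (7 + 4·13 + 19)/6 = 78/6 = 13; σ²_G = ((19−7)/6)² = 4.000

Forward pass:
ES_A = 0; EF_A = 6
ES_B = 0; EF_B = 13
ES_C = max(EF_A=6, EF_B=13) = 13; EF_C = 13+3 = 16
ES_D = 13; EF_D = 13+6 = 19
ES_E = 19; EF_E = 19+12 = 31
ES_F = 19; EF_F = 19+14 = 33
ES_G = max(EF_A=6, EF_C=16, EF_E=31, EF_F=33) = 33; EF_G = 33+13 = 46
Expected project duration μ = 46 weeks. Critical path: B → D → F → G.

Variance along critical path = 0.444 + 2.778 + 1.000 + 4.000 = 8.222; σ = √8.222 = 2.867 weeks.
Z = (40 − 46) / 2.867 = -2.092
P(T ≤ 40) = Φ(-2.092) ≈ 0.018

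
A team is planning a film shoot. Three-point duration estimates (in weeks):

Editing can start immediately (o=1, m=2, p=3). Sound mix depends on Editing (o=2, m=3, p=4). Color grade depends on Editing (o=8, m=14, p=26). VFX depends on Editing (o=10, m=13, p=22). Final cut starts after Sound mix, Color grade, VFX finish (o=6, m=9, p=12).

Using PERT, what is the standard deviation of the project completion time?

te_Editing = (1 + 4·2 + 3)/6 = 12/6 = 2; σ²_Editing = ((3−1)/6)² = 0.111
te_Sound mix = (2 + 4·3 + 4)/6 = 18/6 = 3; σ²_Sound mix = ((4−2)/6)² = 0.111
te_Color grade = (8 + 4·14 + 26)/6 = 90/6 = 15; σ²_Color grade = ((26−8)/6)² = 9.000
te_VFX = (10 + 4·13 + 22)/6 = 84/6 = 14; σ²_VFX = ((22−10)/6)² = 4.000
te_Final cut = (6 + 4·9 + 12)/6 = 54/6 = 9; σ²_Final cut = ((12−6)/6)² = 1.000

Forward pass:
ES_Editing = 0; EF_Editing = 2
ES_Sound mix = 2; EF_Sound mix = 2+3 = 5
ES_Color grade = 2; EF_Color grade = 2+15 = 17
ES_VFX = 2; EF_VFX = 2+14 = 16
ES_Final cut = max(EF_Sound mix=5, EF_Color grade=17, EF_VFX=16) = 17; EF_Final cut = 17+9 = 26
Expected project duration μ = 26 weeks. Critical path: Editing → Color grade → Final cut.

Variance along critical path = 0.111 + 9.000 + 1.000 = 10.111
σ = √10.111 = 3.180 weeks

3.18 weeks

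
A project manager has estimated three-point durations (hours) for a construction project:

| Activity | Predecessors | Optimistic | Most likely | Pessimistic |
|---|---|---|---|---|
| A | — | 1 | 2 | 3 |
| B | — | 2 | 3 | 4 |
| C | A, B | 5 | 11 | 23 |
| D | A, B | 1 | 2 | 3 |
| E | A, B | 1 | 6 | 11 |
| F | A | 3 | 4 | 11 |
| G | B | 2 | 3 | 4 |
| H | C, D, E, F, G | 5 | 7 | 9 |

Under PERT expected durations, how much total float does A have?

1 hours

te_A = (1 + 4·2 + 3)/6 = 12/6 = 2
te_B = (2 + 4·3 + 4)/6 = 18/6 = 3
te_C = (5 + 4·11 + 23)/6 = 72/6 = 12
te_D = (1 + 4·2 + 3)/6 = 12/6 = 2
te_E = (1 + 4·6 + 11)/6 = 36/6 = 6
te_F = (3 + 4·4 + 11)/6 = 30/6 = 5
te_G = (2 + 4·3 + 4)/6 = 18/6 = 3
te_H = (5 + 4·7 + 9)/6 = 42/6 = 7

Forward pass:
ES_A = 0; EF_A = 2
ES_B = 0; EF_B = 3
ES_C = max(EF_A=2, EF_B=3) = 3; EF_C = 3+12 = 15
ES_D = max(EF_A=2, EF_B=3) = 3; EF_D = 3+2 = 5
ES_E = max(EF_A=2, EF_B=3) = 3; EF_E = 3+6 = 9
ES_F = 2; EF_F = 2+5 = 7
ES_G = 3; EF_G = 3+3 = 6
ES_H = max(EF_C=15, EF_D=5, EF_E=9, EF_F=7, EF_G=6) = 15; EF_H = 15+7 = 22
Expected project duration μ = 22 hours. Critical path: B → C → H.

Backward pass:
LF_H = 22; LS_H = 22−7 = 15
LF_G = LS_H = 15; LS_G = 15−3 = 12
LF_F = LS_H = 15; LS_F = 15−5 = 10
LF_E = LS_H = 15; LS_E = 15−6 = 9
LF_D = LS_H = 15; LS_D = 15−2 = 13
LF_C = LS_H = 15; LS_C = 15−12 = 3
LF_B = min(LS_C=3, LS_D=13, LS_E=9, LS_G=12) = 3; LS_B = 3−3 = 0
LF_A = min(LS_C=3, LS_D=13, LS_E=9, LS_F=10) = 3; LS_A = 3−2 = 1
Slack_A = LS_A − ES_A = 1 − 0 = 1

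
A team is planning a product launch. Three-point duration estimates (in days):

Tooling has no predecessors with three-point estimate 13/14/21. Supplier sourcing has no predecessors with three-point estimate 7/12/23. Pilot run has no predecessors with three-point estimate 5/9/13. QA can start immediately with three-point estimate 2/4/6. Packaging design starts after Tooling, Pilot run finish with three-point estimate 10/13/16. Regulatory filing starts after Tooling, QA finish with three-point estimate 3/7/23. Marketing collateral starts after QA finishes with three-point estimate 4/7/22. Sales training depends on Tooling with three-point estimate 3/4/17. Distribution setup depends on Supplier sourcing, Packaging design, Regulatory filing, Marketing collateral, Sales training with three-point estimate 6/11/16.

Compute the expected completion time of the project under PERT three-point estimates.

39 days

te_Tooling = (13 + 4·14 + 21)/6 = 90/6 = 15
te_Supplier sourcing = (7 + 4·12 + 23)/6 = 78/6 = 13
te_Pilot run = (5 + 4·9 + 13)/6 = 54/6 = 9
te_QA = (2 + 4·4 + 6)/6 = 24/6 = 4
te_Packaging design = (10 + 4·13 + 16)/6 = 78/6 = 13
te_Regulatory filing = (3 + 4·7 + 23)/6 = 54/6 = 9
te_Marketing collateral = (4 + 4·7 + 22)/6 = 54/6 = 9
te_Sales training = (3 + 4·4 + 17)/6 = 36/6 = 6
te_Distribution setup = (6 + 4·11 + 16)/6 = 66/6 = 11

Forward pass:
ES_Tooling = 0; EF_Tooling = 15
ES_Supplier sourcing = 0; EF_Supplier sourcing = 13
ES_Pilot run = 0; EF_Pilot run = 9
ES_QA = 0; EF_QA = 4
ES_Packaging design = max(EF_Tooling=15, EF_Pilot run=9) = 15; EF_Packaging design = 15+13 = 28
ES_Regulatory filing = max(EF_Tooling=15, EF_QA=4) = 15; EF_Regulatory filing = 15+9 = 24
ES_Marketing collateral = 4; EF_Marketing collateral = 4+9 = 13
ES_Sales training = 15; EF_Sales training = 15+6 = 21
ES_Distribution setup = max(EF_Supplier sourcing=13, EF_Packaging design=28, EF_Regulatory filing=24, EF_Marketing collateral=13, EF_Sales training=21) = 28; EF_Distribution setup = 28+11 = 39
Expected project duration μ = 39 days. Critical path: Tooling → Packaging design → Distribution setup.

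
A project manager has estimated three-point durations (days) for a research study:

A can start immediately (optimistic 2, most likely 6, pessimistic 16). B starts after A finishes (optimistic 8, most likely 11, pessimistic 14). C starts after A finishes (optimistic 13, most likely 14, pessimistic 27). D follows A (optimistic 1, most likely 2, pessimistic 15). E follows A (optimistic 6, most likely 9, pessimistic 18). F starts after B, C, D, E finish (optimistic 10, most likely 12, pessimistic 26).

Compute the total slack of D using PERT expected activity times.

te_A = (2 + 4·6 + 16)/6 = 42/6 = 7
te_B = (8 + 4·11 + 14)/6 = 66/6 = 11
te_C = (13 + 4·14 + 27)/6 = 96/6 = 16
te_D = (1 + 4·2 + 15)/6 = 24/6 = 4
te_E = (6 + 4·9 + 18)/6 = 60/6 = 10
te_F = (10 + 4·12 + 26)/6 = 84/6 = 14

Forward pass:
ES_A = 0; EF_A = 7
ES_B = 7; EF_B = 7+11 = 18
ES_C = 7; EF_C = 7+16 = 23
ES_D = 7; EF_D = 7+4 = 11
ES_E = 7; EF_E = 7+10 = 17
ES_F = max(EF_B=18, EF_C=23, EF_D=11, EF_E=17) = 23; EF_F = 23+14 = 37
Expected project duration μ = 37 days. Critical path: A → C → F.

Backward pass:
LF_F = 37; LS_F = 37−14 = 23
LF_E = LS_F = 23; LS_E = 23−10 = 13
LF_D = LS_F = 23; LS_D = 23−4 = 19
LF_C = LS_F = 23; LS_C = 23−16 = 7
LF_B = LS_F = 23; LS_B = 23−11 = 12
LF_A = min(LS_B=12, LS_C=7, LS_D=19, LS_E=13) = 7; LS_A = 7−7 = 0
Slack_D = LS_D − ES_D = 19 − 7 = 12

12 days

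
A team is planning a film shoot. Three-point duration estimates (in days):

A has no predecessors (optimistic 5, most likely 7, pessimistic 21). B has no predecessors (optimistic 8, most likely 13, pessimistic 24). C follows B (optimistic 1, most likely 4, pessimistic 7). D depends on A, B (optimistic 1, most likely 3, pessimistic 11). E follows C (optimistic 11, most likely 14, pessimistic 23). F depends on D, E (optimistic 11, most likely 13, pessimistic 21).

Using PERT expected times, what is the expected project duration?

te_A = (5 + 4·7 + 21)/6 = 54/6 = 9
te_B = (8 + 4·13 + 24)/6 = 84/6 = 14
te_C = (1 + 4·4 + 7)/6 = 24/6 = 4
te_D = (1 + 4·3 + 11)/6 = 24/6 = 4
te_E = (11 + 4·14 + 23)/6 = 90/6 = 15
te_F = (11 + 4·13 + 21)/6 = 84/6 = 14

Forward pass:
ES_A = 0; EF_A = 9
ES_B = 0; EF_B = 14
ES_C = 14; EF_C = 14+4 = 18
ES_D = max(EF_A=9, EF_B=14) = 14; EF_D = 14+4 = 18
ES_E = 18; EF_E = 18+15 = 33
ES_F = max(EF_D=18, EF_E=33) = 33; EF_F = 33+14 = 47
Expected project duration μ = 47 days. Critical path: B → C → E → F.

47 days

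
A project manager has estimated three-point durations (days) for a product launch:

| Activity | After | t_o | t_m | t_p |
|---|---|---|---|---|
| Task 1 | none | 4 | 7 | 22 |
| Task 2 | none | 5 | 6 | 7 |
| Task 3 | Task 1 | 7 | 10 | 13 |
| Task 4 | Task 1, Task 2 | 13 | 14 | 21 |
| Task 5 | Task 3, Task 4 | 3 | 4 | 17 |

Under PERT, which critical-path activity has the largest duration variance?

te_Task 1 = (4 + 4·7 + 22)/6 = 54/6 = 9; σ²_Task 1 = ((22−4)/6)² = 9.000
te_Task 2 = (5 + 4·6 + 7)/6 = 36/6 = 6; σ²_Task 2 = ((7−5)/6)² = 0.111
te_Task 3 = (7 + 4·10 + 13)/6 = 60/6 = 10; σ²_Task 3 = ((13−7)/6)² = 1.000
te_Task 4 = (13 + 4·14 + 21)/6 = 90/6 = 15; σ²_Task 4 = ((21−13)/6)² = 1.778
te_Task 5 = (3 + 4·4 + 17)/6 = 36/6 = 6; σ²_Task 5 = ((17−3)/6)² = 5.444

Forward pass:
ES_Task 1 = 0; EF_Task 1 = 9
ES_Task 2 = 0; EF_Task 2 = 6
ES_Task 3 = 9; EF_Task 3 = 9+10 = 19
ES_Task 4 = max(EF_Task 1=9, EF_Task 2=6) = 9; EF_Task 4 = 9+15 = 24
ES_Task 5 = max(EF_Task 3=19, EF_Task 4=24) = 24; EF_Task 5 = 24+6 = 30
Expected project duration μ = 30 days. Critical path: Task 1 → Task 4 → Task 5.

Variances on critical path: σ²_Task 1=9.000, σ²_Task 4=1.778, σ²_Task 5=5.444.
Largest is σ²_Task 1 = 9.000.

Task 1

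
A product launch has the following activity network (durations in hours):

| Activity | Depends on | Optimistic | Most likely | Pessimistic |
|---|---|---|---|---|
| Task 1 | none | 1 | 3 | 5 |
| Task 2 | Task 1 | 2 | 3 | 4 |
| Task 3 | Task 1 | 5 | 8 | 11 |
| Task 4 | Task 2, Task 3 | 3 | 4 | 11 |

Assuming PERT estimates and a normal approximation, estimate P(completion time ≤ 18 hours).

0.867

te_Task 1 = (1 + 4·3 + 5)/6 = 18/6 = 3; σ²_Task 1 = ((5−1)/6)² = 0.444
te_Task 2 = (2 + 4·3 + 4)/6 = 18/6 = 3; σ²_Task 2 = ((4−2)/6)² = 0.111
te_Task 3 = (5 + 4·8 + 11)/6 = 48/6 = 8; σ²_Task 3 = ((11−5)/6)² = 1.000
te_Task 4 = (3 + 4·4 + 11)/6 = 30/6 = 5; σ²_Task 4 = ((11−3)/6)² = 1.778

Forward pass:
ES_Task 1 = 0; EF_Task 1 = 3
ES_Task 2 = 3; EF_Task 2 = 3+3 = 6
ES_Task 3 = 3; EF_Task 3 = 3+8 = 11
ES_Task 4 = max(EF_Task 2=6, EF_Task 3=11) = 11; EF_Task 4 = 11+5 = 16
Expected project duration μ = 16 hours. Critical path: Task 1 → Task 3 → Task 4.

Variance along critical path = 0.444 + 1.000 + 1.778 = 3.222; σ = √3.222 = 1.795 hours.
Z = (18 − 16) / 1.795 = 1.114
P(T ≤ 18) = Φ(1.114) ≈ 0.867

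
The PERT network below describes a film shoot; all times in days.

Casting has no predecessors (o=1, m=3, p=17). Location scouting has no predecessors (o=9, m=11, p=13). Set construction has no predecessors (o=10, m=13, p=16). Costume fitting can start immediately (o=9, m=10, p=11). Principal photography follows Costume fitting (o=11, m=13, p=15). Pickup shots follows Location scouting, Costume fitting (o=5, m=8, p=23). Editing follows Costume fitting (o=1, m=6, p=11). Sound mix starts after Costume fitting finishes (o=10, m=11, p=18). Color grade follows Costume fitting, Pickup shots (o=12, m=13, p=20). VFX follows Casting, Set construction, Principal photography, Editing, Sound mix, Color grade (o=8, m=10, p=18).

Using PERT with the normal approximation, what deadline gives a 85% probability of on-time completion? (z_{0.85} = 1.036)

49.9 days

te_Casting = (1 + 4·3 + 17)/6 = 30/6 = 5; σ²_Casting = ((17−1)/6)² = 7.111
te_Location scouting = (9 + 4·11 + 13)/6 = 66/6 = 11; σ²_Location scouting = ((13−9)/6)² = 0.444
te_Set construction = (10 + 4·13 + 16)/6 = 78/6 = 13; σ²_Set construction = ((16−10)/6)² = 1.000
te_Costume fitting = (9 + 4·10 + 11)/6 = 60/6 = 10; σ²_Costume fitting = ((11−9)/6)² = 0.111
te_Principal photography = (11 + 4·13 + 15)/6 = 78/6 = 13; σ²_Principal photography = ((15−11)/6)² = 0.444
te_Pickup shots = (5 + 4·8 + 23)/6 = 60/6 = 10; σ²_Pickup shots = ((23−5)/6)² = 9.000
te_Editing = (1 + 4·6 + 11)/6 = 36/6 = 6; σ²_Editing = ((11−1)/6)² = 2.778
te_Sound mix = (10 + 4·11 + 18)/6 = 72/6 = 12; σ²_Sound mix = ((18−10)/6)² = 1.778
te_Color grade = (12 + 4·13 + 20)/6 = 84/6 = 14; σ²_Color grade = ((20−12)/6)² = 1.778
te_VFX = (8 + 4·10 + 18)/6 = 66/6 = 11; σ²_VFX = ((18−8)/6)² = 2.778

Forward pass:
ES_Casting = 0; EF_Casting = 5
ES_Location scouting = 0; EF_Location scouting = 11
ES_Set construction = 0; EF_Set construction = 13
ES_Costume fitting = 0; EF_Costume fitting = 10
ES_Principal photography = 10; EF_Principal photography = 10+13 = 23
ES_Pickup shots = max(EF_Location scouting=11, EF_Costume fitting=10) = 11; EF_Pickup shots = 11+10 = 21
ES_Editing = 10; EF_Editing = 10+6 = 16
ES_Sound mix = 10; EF_Sound mix = 10+12 = 22
ES_Color grade = max(EF_Costume fitting=10, EF_Pickup shots=21) = 21; EF_Color grade = 21+14 = 35
ES_VFX = max(EF_Casting=5, EF_Set construction=13, EF_Principal photography=23, EF_Editing=16, EF_Sound mix=22, EF_Color grade=35) = 35; EF_VFX = 35+11 = 46
Expected project duration μ = 46 days. Critical path: Location scouting → Pickup shots → Color grade → VFX.

Variance along critical path = 0.444 + 9.000 + 1.778 + 2.778 = 14.000; σ = 3.742 days.
D = μ + z·σ = 46 + 1.036·3.742 = 49.9 days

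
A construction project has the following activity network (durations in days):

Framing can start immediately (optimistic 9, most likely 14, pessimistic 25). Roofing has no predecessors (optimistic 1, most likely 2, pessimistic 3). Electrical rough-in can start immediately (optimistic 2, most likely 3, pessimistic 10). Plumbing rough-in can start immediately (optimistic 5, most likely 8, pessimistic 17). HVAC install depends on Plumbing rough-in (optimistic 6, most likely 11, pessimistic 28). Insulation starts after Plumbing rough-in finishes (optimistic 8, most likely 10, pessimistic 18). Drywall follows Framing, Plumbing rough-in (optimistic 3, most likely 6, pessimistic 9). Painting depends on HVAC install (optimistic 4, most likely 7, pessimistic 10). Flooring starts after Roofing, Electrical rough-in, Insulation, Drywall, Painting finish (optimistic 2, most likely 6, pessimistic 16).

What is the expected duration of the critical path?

te_Framing = (9 + 4·14 + 25)/6 = 90/6 = 15
te_Roofing = (1 + 4·2 + 3)/6 = 12/6 = 2
te_Electrical rough-in = (2 + 4·3 + 10)/6 = 24/6 = 4
te_Plumbing rough-in = (5 + 4·8 + 17)/6 = 54/6 = 9
te_HVAC install = (6 + 4·11 + 28)/6 = 78/6 = 13
te_Insulation = (8 + 4·10 + 18)/6 = 66/6 = 11
te_Drywall = (3 + 4·6 + 9)/6 = 36/6 = 6
te_Painting = (4 + 4·7 + 10)/6 = 42/6 = 7
te_Flooring = (2 + 4·6 + 16)/6 = 42/6 = 7

Forward pass:
ES_Framing = 0; EF_Framing = 15
ES_Roofing = 0; EF_Roofing = 2
ES_Electrical rough-in = 0; EF_Electrical rough-in = 4
ES_Plumbing rough-in = 0; EF_Plumbing rough-in = 9
ES_HVAC install = 9; EF_HVAC install = 9+13 = 22
ES_Insulation = 9; EF_Insulation = 9+11 = 20
ES_Drywall = max(EF_Framing=15, EF_Plumbing rough-in=9) = 15; EF_Drywall = 15+6 = 21
ES_Painting = 22; EF_Painting = 22+7 = 29
ES_Flooring = max(EF_Roofing=2, EF_Electrical rough-in=4, EF_Insulation=20, EF_Drywall=21, EF_Painting=29) = 29; EF_Flooring = 29+7 = 36
Expected project duration μ = 36 days. Critical path: Plumbing rough-in → HVAC install → Painting → Flooring.

36 days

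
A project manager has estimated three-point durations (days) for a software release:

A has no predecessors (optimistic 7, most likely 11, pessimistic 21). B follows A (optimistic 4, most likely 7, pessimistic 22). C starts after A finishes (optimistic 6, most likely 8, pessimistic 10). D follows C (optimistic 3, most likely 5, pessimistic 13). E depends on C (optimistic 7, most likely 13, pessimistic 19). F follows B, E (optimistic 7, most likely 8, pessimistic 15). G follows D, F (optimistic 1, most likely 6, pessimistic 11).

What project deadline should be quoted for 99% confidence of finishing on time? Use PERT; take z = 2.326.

56.8 days

te_A = (7 + 4·11 + 21)/6 = 72/6 = 12; σ²_A = ((21−7)/6)² = 5.444
te_B = (4 + 4·7 + 22)/6 = 54/6 = 9; σ²_B = ((22−4)/6)² = 9.000
te_C = (6 + 4·8 + 10)/6 = 48/6 = 8; σ²_C = ((10−6)/6)² = 0.444
te_D = (3 + 4·5 + 13)/6 = 36/6 = 6; σ²_D = ((13−3)/6)² = 2.778
te_E = (7 + 4·13 + 19)/6 = 78/6 = 13; σ²_E = ((19−7)/6)² = 4.000
te_F = (7 + 4·8 + 15)/6 = 54/6 = 9; σ²_F = ((15−7)/6)² = 1.778
te_G = (1 + 4·6 + 11)/6 = 36/6 = 6; σ²_G = ((11−1)/6)² = 2.778

Forward pass:
ES_A = 0; EF_A = 12
ES_B = 12; EF_B = 12+9 = 21
ES_C = 12; EF_C = 12+8 = 20
ES_D = 20; EF_D = 20+6 = 26
ES_E = 20; EF_E = 20+13 = 33
ES_F = max(EF_B=21, EF_E=33) = 33; EF_F = 33+9 = 42
ES_G = max(EF_D=26, EF_F=42) = 42; EF_G = 42+6 = 48
Expected project duration μ = 48 days. Critical path: A → C → E → F → G.

Variance along critical path = 5.444 + 0.444 + 4.000 + 1.778 + 2.778 = 14.444; σ = 3.801 days.
D = μ + z·σ = 48 + 2.326·3.801 = 56.8 days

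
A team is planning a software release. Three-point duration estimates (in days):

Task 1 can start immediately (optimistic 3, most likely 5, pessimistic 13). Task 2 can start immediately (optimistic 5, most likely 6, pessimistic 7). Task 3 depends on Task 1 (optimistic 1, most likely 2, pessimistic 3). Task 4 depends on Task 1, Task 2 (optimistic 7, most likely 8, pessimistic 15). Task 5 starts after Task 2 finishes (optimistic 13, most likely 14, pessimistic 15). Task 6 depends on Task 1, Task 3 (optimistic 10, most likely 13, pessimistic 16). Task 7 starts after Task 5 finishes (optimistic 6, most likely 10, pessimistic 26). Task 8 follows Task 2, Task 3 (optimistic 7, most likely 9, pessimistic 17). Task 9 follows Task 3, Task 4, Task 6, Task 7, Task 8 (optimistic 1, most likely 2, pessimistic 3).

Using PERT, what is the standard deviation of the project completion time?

te_Task 1 = (3 + 4·5 + 13)/6 = 36/6 = 6; σ²_Task 1 = ((13−3)/6)² = 2.778
te_Task 2 = (5 + 4·6 + 7)/6 = 36/6 = 6; σ²_Task 2 = ((7−5)/6)² = 0.111
te_Task 3 = (1 + 4·2 + 3)/6 = 12/6 = 2; σ²_Task 3 = ((3−1)/6)² = 0.111
te_Task 4 = (7 + 4·8 + 15)/6 = 54/6 = 9; σ²_Task 4 = ((15−7)/6)² = 1.778
te_Task 5 = (13 + 4·14 + 15)/6 = 84/6 = 14; σ²_Task 5 = ((15−13)/6)² = 0.111
te_Task 6 = (10 + 4·13 + 16)/6 = 78/6 = 13; σ²_Task 6 = ((16−10)/6)² = 1.000
te_Task 7 = (6 + 4·10 + 26)/6 = 72/6 = 12; σ²_Task 7 = ((26−6)/6)² = 11.111
te_Task 8 = (7 + 4·9 + 17)/6 = 60/6 = 10; σ²_Task 8 = ((17−7)/6)² = 2.778
te_Task 9 = (1 + 4·2 + 3)/6 = 12/6 = 2; σ²_Task 9 = ((3−1)/6)² = 0.111

Forward pass:
ES_Task 1 = 0; EF_Task 1 = 6
ES_Task 2 = 0; EF_Task 2 = 6
ES_Task 3 = 6; EF_Task 3 = 6+2 = 8
ES_Task 4 = max(EF_Task 1=6, EF_Task 2=6) = 6; EF_Task 4 = 6+9 = 15
ES_Task 5 = 6; EF_Task 5 = 6+14 = 20
ES_Task 6 = max(EF_Task 1=6, EF_Task 3=8) = 8; EF_Task 6 = 8+13 = 21
ES_Task 7 = 20; EF_Task 7 = 20+12 = 32
ES_Task 8 = max(EF_Task 2=6, EF_Task 3=8) = 8; EF_Task 8 = 8+10 = 18
ES_Task 9 = max(EF_Task 3=8, EF_Task 4=15, EF_Task 6=21, EF_Task 7=32, EF_Task 8=18) = 32; EF_Task 9 = 32+2 = 34
Expected project duration μ = 34 days. Critical path: Task 2 → Task 5 → Task 7 → Task 9.

Variance along critical path = 0.111 + 0.111 + 11.111 + 0.111 = 11.444
σ = √11.444 = 3.383 days

3.38 days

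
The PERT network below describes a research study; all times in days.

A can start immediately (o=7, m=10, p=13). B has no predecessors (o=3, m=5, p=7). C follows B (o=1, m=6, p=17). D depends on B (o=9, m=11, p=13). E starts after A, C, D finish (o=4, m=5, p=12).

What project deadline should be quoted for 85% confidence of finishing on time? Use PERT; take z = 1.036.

te_A = (7 + 4·10 + 13)/6 = 60/6 = 10; σ²_A = ((13−7)/6)² = 1.000
te_B = (3 + 4·5 + 7)/6 = 30/6 = 5; σ²_B = ((7−3)/6)² = 0.444
te_C = (1 + 4·6 + 17)/6 = 42/6 = 7; σ²_C = ((17−1)/6)² = 7.111
te_D = (9 + 4·11 + 13)/6 = 66/6 = 11; σ²_D = ((13−9)/6)² = 0.444
te_E = (4 + 4·5 + 12)/6 = 36/6 = 6; σ²_E = ((12−4)/6)² = 1.778

Forward pass:
ES_A = 0; EF_A = 10
ES_B = 0; EF_B = 5
ES_C = 5; EF_C = 5+7 = 12
ES_D = 5; EF_D = 5+11 = 16
ES_E = max(EF_A=10, EF_C=12, EF_D=16) = 16; EF_E = 16+6 = 22
Expected project duration μ = 22 days. Critical path: B → D → E.

Variance along critical path = 0.444 + 0.444 + 1.778 = 2.667; σ = 1.633 days.
D = μ + z·σ = 22 + 1.036·1.633 = 23.7 days

23.7 days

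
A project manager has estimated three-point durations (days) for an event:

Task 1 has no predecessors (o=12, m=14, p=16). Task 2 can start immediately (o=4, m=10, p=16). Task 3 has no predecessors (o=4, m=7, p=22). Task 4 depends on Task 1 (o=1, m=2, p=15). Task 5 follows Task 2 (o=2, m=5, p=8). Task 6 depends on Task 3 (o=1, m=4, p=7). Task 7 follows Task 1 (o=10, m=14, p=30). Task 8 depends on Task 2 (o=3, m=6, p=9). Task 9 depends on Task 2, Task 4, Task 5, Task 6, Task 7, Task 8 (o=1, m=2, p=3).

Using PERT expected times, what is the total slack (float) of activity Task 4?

te_Task 1 = (12 + 4·14 + 16)/6 = 84/6 = 14
te_Task 2 = (4 + 4·10 + 16)/6 = 60/6 = 10
te_Task 3 = (4 + 4·7 + 22)/6 = 54/6 = 9
te_Task 4 = (1 + 4·2 + 15)/6 = 24/6 = 4
te_Task 5 = (2 + 4·5 + 8)/6 = 30/6 = 5
te_Task 6 = (1 + 4·4 + 7)/6 = 24/6 = 4
te_Task 7 = (10 + 4·14 + 30)/6 = 96/6 = 16
te_Task 8 = (3 + 4·6 + 9)/6 = 36/6 = 6
te_Task 9 = (1 + 4·2 + 3)/6 = 12/6 = 2

Forward pass:
ES_Task 1 = 0; EF_Task 1 = 14
ES_Task 2 = 0; EF_Task 2 = 10
ES_Task 3 = 0; EF_Task 3 = 9
ES_Task 4 = 14; EF_Task 4 = 14+4 = 18
ES_Task 5 = 10; EF_Task 5 = 10+5 = 15
ES_Task 6 = 9; EF_Task 6 = 9+4 = 13
ES_Task 7 = 14; EF_Task 7 = 14+16 = 30
ES_Task 8 = 10; EF_Task 8 = 10+6 = 16
ES_Task 9 = max(EF_Task 2=10, EF_Task 4=18, EF_Task 5=15, EF_Task 6=13, EF_Task 7=30, EF_Task 8=16) = 30; EF_Task 9 = 30+2 = 32
Expected project duration μ = 32 days. Critical path: Task 1 → Task 7 → Task 9.

Backward pass:
LF_Task 9 = 32; LS_Task 9 = 32−2 = 30
LF_Task 8 = LS_Task 9 = 30; LS_Task 8 = 30−6 = 24
LF_Task 7 = LS_Task 9 = 30; LS_Task 7 = 30−16 = 14
LF_Task 6 = LS_Task 9 = 30; LS_Task 6 = 30−4 = 26
LF_Task 5 = LS_Task 9 = 30; LS_Task 5 = 30−5 = 25
LF_Task 4 = LS_Task 9 = 30; LS_Task 4 = 30−4 = 26
LF_Task 3 = LS_Task 6 = 26; LS_Task 3 = 26−9 = 17
LF_Task 2 = min(LS_Task 5=25, LS_Task 8=24, LS_Task 9=30) = 24; LS_Task 2 = 24−10 = 14
LF_Task 1 = min(LS_Task 4=26, LS_Task 7=14) = 14; LS_Task 1 = 14−14 = 0
Slack_Task 4 = LS_Task 4 − ES_Task 4 = 26 − 14 = 12

12 days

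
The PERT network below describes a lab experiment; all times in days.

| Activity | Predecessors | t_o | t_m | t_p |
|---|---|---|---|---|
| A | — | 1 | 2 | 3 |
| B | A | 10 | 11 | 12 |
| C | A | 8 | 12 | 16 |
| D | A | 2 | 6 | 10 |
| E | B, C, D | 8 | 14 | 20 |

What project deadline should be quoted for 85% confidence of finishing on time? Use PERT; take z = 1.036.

30.5 days

te_A = (1 + 4·2 + 3)/6 = 12/6 = 2; σ²_A = ((3−1)/6)² = 0.111
te_B = (10 + 4·11 + 12)/6 = 66/6 = 11; σ²_B = ((12−10)/6)² = 0.111
te_C = (8 + 4·12 + 16)/6 = 72/6 = 12; σ²_C = ((16−8)/6)² = 1.778
te_D = (2 + 4·6 + 10)/6 = 36/6 = 6; σ²_D = ((10−2)/6)² = 1.778
te_E = (8 + 4·14 + 20)/6 = 84/6 = 14; σ²_E = ((20−8)/6)² = 4.000

Forward pass:
ES_A = 0; EF_A = 2
ES_B = 2; EF_B = 2+11 = 13
ES_C = 2; EF_C = 2+12 = 14
ES_D = 2; EF_D = 2+6 = 8
ES_E = max(EF_B=13, EF_C=14, EF_D=8) = 14; EF_E = 14+14 = 28
Expected project duration μ = 28 days. Critical path: A → C → E.

Variance along critical path = 0.111 + 1.778 + 4.000 = 5.889; σ = 2.427 days.
D = μ + z·σ = 28 + 1.036·2.427 = 30.5 days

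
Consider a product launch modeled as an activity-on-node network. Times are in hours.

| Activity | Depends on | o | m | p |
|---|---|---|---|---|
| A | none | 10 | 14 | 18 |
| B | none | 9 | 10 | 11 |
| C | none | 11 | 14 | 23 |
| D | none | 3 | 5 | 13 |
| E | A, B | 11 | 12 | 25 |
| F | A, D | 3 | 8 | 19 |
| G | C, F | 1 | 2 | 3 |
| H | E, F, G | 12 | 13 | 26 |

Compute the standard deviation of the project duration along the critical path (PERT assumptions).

te_A = (10 + 4·14 + 18)/6 = 84/6 = 14; σ²_A = ((18−10)/6)² = 1.778
te_B = (9 + 4·10 + 11)/6 = 60/6 = 10; σ²_B = ((11−9)/6)² = 0.111
te_C = (11 + 4·14 + 23)/6 = 90/6 = 15; σ²_C = ((23−11)/6)² = 4.000
te_D = (3 + 4·5 + 13)/6 = 36/6 = 6; σ²_D = ((13−3)/6)² = 2.778
te_E = (11 + 4·12 + 25)/6 = 84/6 = 14; σ²_E = ((25−11)/6)² = 5.444
te_F = (3 + 4·8 + 19)/6 = 54/6 = 9; σ²_F = ((19−3)/6)² = 7.111
te_G = (1 + 4·2 + 3)/6 = 12/6 = 2; σ²_G = ((3−1)/6)² = 0.111
te_H = (12 + 4·13 + 26)/6 = 90/6 = 15; σ²_H = ((26−12)/6)² = 5.444

Forward pass:
ES_A = 0; EF_A = 14
ES_B = 0; EF_B = 10
ES_C = 0; EF_C = 15
ES_D = 0; EF_D = 6
ES_E = max(EF_A=14, EF_B=10) = 14; EF_E = 14+14 = 28
ES_F = max(EF_A=14, EF_D=6) = 14; EF_F = 14+9 = 23
ES_G = max(EF_C=15, EF_F=23) = 23; EF_G = 23+2 = 25
ES_H = max(EF_E=28, EF_F=23, EF_G=25) = 28; EF_H = 28+15 = 43
Expected project duration μ = 43 hours. Critical path: A → E → H.

Variance along critical path = 1.778 + 5.444 + 5.444 = 12.667
σ = √12.667 = 3.559 hours

3.56 hours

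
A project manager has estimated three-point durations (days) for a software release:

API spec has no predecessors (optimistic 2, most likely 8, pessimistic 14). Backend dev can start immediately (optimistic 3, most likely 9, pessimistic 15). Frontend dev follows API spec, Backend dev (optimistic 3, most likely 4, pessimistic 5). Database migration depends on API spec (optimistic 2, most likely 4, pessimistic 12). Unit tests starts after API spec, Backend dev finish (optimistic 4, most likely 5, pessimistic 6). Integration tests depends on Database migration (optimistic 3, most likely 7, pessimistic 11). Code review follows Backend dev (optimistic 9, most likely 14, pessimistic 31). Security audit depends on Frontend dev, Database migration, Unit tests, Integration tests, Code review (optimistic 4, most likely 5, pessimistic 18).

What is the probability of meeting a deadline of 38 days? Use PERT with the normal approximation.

0.895

te_API spec = (2 + 4·8 + 14)/6 = 48/6 = 8; σ²_API spec = ((14−2)/6)² = 4.000
te_Backend dev = (3 + 4·9 + 15)/6 = 54/6 = 9; σ²_Backend dev = ((15−3)/6)² = 4.000
te_Frontend dev = (3 + 4·4 + 5)/6 = 24/6 = 4; σ²_Frontend dev = ((5−3)/6)² = 0.111
te_Database migration = (2 + 4·4 + 12)/6 = 30/6 = 5; σ²_Database migration = ((12−2)/6)² = 2.778
te_Unit tests = (4 + 4·5 + 6)/6 = 30/6 = 5; σ²_Unit tests = ((6−4)/6)² = 0.111
te_Integration tests = (3 + 4·7 + 11)/6 = 42/6 = 7; σ²_Integration tests = ((11−3)/6)² = 1.778
te_Code review = (9 + 4·14 + 31)/6 = 96/6 = 16; σ²_Code review = ((31−9)/6)² = 13.444
te_Security audit = (4 + 4·5 + 18)/6 = 42/6 = 7; σ²_Security audit = ((18−4)/6)² = 5.444

Forward pass:
ES_API spec = 0; EF_API spec = 8
ES_Backend dev = 0; EF_Backend dev = 9
ES_Frontend dev = max(EF_API spec=8, EF_Backend dev=9) = 9; EF_Frontend dev = 9+4 = 13
ES_Database migration = 8; EF_Database migration = 8+5 = 13
ES_Unit tests = max(EF_API spec=8, EF_Backend dev=9) = 9; EF_Unit tests = 9+5 = 14
ES_Integration tests = 13; EF_Integration tests = 13+7 = 20
ES_Code review = 9; EF_Code review = 9+16 = 25
ES_Security audit = max(EF_Frontend dev=13, EF_Database migration=13, EF_Unit tests=14, EF_Integration tests=20, EF_Code review=25) = 25; EF_Security audit = 25+7 = 32
Expected project duration μ = 32 days. Critical path: Backend dev → Code review → Security audit.

Variance along critical path = 4.000 + 13.444 + 5.444 = 22.889; σ = √22.889 = 4.784 days.
Z = (38 − 32) / 4.784 = 1.254
P(T ≤ 38) = Φ(1.254) ≈ 0.895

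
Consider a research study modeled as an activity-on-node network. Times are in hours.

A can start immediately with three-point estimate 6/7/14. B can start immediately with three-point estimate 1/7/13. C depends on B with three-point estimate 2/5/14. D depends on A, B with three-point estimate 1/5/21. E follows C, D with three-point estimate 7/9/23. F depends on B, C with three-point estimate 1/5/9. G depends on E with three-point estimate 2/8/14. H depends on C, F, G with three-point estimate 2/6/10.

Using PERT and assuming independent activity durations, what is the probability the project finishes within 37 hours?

te_A = (6 + 4·7 + 14)/6 = 48/6 = 8; σ²_A = ((14−6)/6)² = 1.778
te_B = (1 + 4·7 + 13)/6 = 42/6 = 7; σ²_B = ((13−1)/6)² = 4.000
te_C = (2 + 4·5 + 14)/6 = 36/6 = 6; σ²_C = ((14−2)/6)² = 4.000
te_D = (1 + 4·5 + 21)/6 = 42/6 = 7; σ²_D = ((21−1)/6)² = 11.111
te_E = (7 + 4·9 + 23)/6 = 66/6 = 11; σ²_E = ((23−7)/6)² = 7.111
te_F = (1 + 4·5 + 9)/6 = 30/6 = 5; σ²_F = ((9−1)/6)² = 1.778
te_G = (2 + 4·8 + 14)/6 = 48/6 = 8; σ²_G = ((14−2)/6)² = 4.000
te_H = (2 + 4·6 + 10)/6 = 36/6 = 6; σ²_H = ((10−2)/6)² = 1.778

Forward pass:
ES_A = 0; EF_A = 8
ES_B = 0; EF_B = 7
ES_C = 7; EF_C = 7+6 = 13
ES_D = max(EF_A=8, EF_B=7) = 8; EF_D = 8+7 = 15
ES_E = max(EF_C=13, EF_D=15) = 15; EF_E = 15+11 = 26
ES_F = max(EF_B=7, EF_C=13) = 13; EF_F = 13+5 = 18
ES_G = 26; EF_G = 26+8 = 34
ES_H = max(EF_C=13, EF_F=18, EF_G=34) = 34; EF_H = 34+6 = 40
Expected project duration μ = 40 hours. Critical path: A → D → E → G → H.

Variance along critical path = 1.778 + 11.111 + 7.111 + 4.000 + 1.778 = 25.778; σ = √25.778 = 5.077 hours.
Z = (37 − 40) / 5.077 = -0.591
P(T ≤ 37) = Φ(-0.591) ≈ 0.277

0.277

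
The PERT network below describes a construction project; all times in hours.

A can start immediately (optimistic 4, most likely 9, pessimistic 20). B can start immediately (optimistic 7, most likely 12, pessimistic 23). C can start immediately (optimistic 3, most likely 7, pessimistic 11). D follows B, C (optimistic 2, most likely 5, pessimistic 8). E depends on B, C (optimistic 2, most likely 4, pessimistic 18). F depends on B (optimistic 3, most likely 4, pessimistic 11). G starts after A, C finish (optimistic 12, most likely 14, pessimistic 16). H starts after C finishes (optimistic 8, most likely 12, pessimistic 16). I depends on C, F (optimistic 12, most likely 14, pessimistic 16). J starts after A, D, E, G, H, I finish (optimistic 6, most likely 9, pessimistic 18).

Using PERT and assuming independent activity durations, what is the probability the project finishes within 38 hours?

te_A = (4 + 4·9 + 20)/6 = 60/6 = 10; σ²_A = ((20−4)/6)² = 7.111
te_B = (7 + 4·12 + 23)/6 = 78/6 = 13; σ²_B = ((23−7)/6)² = 7.111
te_C = (3 + 4·7 + 11)/6 = 42/6 = 7; σ²_C = ((11−3)/6)² = 1.778
te_D = (2 + 4·5 + 8)/6 = 30/6 = 5; σ²_D = ((8−2)/6)² = 1.000
te_E = (2 + 4·4 + 18)/6 = 36/6 = 6; σ²_E = ((18−2)/6)² = 7.111
te_F = (3 + 4·4 + 11)/6 = 30/6 = 5; σ²_F = ((11−3)/6)² = 1.778
te_G = (12 + 4·14 + 16)/6 = 84/6 = 14; σ²_G = ((16−12)/6)² = 0.444
te_H = (8 + 4·12 + 16)/6 = 72/6 = 12; σ²_H = ((16−8)/6)² = 1.778
te_I = (12 + 4·14 + 16)/6 = 84/6 = 14; σ²_I = ((16−12)/6)² = 0.444
te_J = (6 + 4·9 + 18)/6 = 60/6 = 10; σ²_J = ((18−6)/6)² = 4.000

Forward pass:
ES_A = 0; EF_A = 10
ES_B = 0; EF_B = 13
ES_C = 0; EF_C = 7
ES_D = max(EF_B=13, EF_C=7) = 13; EF_D = 13+5 = 18
ES_E = max(EF_B=13, EF_C=7) = 13; EF_E = 13+6 = 19
ES_F = 13; EF_F = 13+5 = 18
ES_G = max(EF_A=10, EF_C=7) = 10; EF_G = 10+14 = 24
ES_H = 7; EF_H = 7+12 = 19
ES_I = max(EF_C=7, EF_F=18) = 18; EF_I = 18+14 = 32
ES_J = max(EF_A=10, EF_D=18, EF_E=19, EF_G=24, EF_H=19, EF_I=32) = 32; EF_J = 32+10 = 42
Expected project duration μ = 42 hours. Critical path: B → F → I → J.

Variance along critical path = 7.111 + 1.778 + 0.444 + 4.000 = 13.333; σ = √13.333 = 3.651 hours.
Z = (38 − 42) / 3.651 = -1.095
P(T ≤ 38) = Φ(-1.095) ≈ 0.137

0.137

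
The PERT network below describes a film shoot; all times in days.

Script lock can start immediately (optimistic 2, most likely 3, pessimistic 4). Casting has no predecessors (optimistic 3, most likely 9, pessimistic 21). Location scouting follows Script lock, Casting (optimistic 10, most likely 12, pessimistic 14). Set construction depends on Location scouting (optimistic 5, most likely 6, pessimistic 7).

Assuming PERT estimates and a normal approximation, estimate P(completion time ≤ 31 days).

te_Script lock = (2 + 4·3 + 4)/6 = 18/6 = 3; σ²_Script lock = ((4−2)/6)² = 0.111
te_Casting = (3 + 4·9 + 21)/6 = 60/6 = 10; σ²_Casting = ((21−3)/6)² = 9.000
te_Location scouting = (10 + 4·12 + 14)/6 = 72/6 = 12; σ²_Location scouting = ((14−10)/6)² = 0.444
te_Set construction = (5 + 4·6 + 7)/6 = 36/6 = 6; σ²_Set construction = ((7−5)/6)² = 0.111

Forward pass:
ES_Script lock = 0; EF_Script lock = 3
ES_Casting = 0; EF_Casting = 10
ES_Location scouting = max(EF_Script lock=3, EF_Casting=10) = 10; EF_Location scouting = 10+12 = 22
ES_Set construction = 22; EF_Set construction = 22+6 = 28
Expected project duration μ = 28 days. Critical path: Casting → Location scouting → Set construction.

Variance along critical path = 9.000 + 0.444 + 0.111 = 9.556; σ = √9.556 = 3.091 days.
Z = (31 − 28) / 3.091 = 0.970
P(T ≤ 31) = Φ(0.970) ≈ 0.834

0.834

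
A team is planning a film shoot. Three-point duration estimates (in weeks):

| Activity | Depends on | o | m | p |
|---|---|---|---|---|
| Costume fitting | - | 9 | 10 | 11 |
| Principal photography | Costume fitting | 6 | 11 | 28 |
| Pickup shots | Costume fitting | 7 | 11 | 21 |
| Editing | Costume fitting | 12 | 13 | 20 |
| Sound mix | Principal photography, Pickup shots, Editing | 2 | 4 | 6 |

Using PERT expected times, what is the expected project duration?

28 weeks

te_Costume fitting = (9 + 4·10 + 11)/6 = 60/6 = 10
te_Principal photography = (6 + 4·11 + 28)/6 = 78/6 = 13
te_Pickup shots = (7 + 4·11 + 21)/6 = 72/6 = 12
te_Editing = (12 + 4·13 + 20)/6 = 84/6 = 14
te_Sound mix = (2 + 4·4 + 6)/6 = 24/6 = 4

Forward pass:
ES_Costume fitting = 0; EF_Costume fitting = 10
ES_Principal photography = 10; EF_Principal photography = 10+13 = 23
ES_Pickup shots = 10; EF_Pickup shots = 10+12 = 22
ES_Editing = 10; EF_Editing = 10+14 = 24
ES_Sound mix = max(EF_Principal photography=23, EF_Pickup shots=22, EF_Editing=24) = 24; EF_Sound mix = 24+4 = 28
Expected project duration μ = 28 weeks. Critical path: Costume fitting → Editing → Sound mix.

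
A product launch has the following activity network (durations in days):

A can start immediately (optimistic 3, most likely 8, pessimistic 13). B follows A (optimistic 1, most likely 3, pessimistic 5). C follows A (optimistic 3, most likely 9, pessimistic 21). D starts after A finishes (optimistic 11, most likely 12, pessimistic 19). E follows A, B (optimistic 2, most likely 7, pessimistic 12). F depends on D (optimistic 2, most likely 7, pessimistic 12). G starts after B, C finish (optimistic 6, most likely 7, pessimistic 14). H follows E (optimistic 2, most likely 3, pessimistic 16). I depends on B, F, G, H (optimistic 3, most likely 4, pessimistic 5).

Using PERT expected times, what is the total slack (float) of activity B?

te_A = (3 + 4·8 + 13)/6 = 48/6 = 8
te_B = (1 + 4·3 + 5)/6 = 18/6 = 3
te_C = (3 + 4·9 + 21)/6 = 60/6 = 10
te_D = (11 + 4·12 + 19)/6 = 78/6 = 13
te_E = (2 + 4·7 + 12)/6 = 42/6 = 7
te_F = (2 + 4·7 + 12)/6 = 42/6 = 7
te_G = (6 + 4·7 + 14)/6 = 48/6 = 8
te_H = (2 + 4·3 + 16)/6 = 30/6 = 5
te_I = (3 + 4·4 + 5)/6 = 24/6 = 4

Forward pass:
ES_A = 0; EF_A = 8
ES_B = 8; EF_B = 8+3 = 11
ES_C = 8; EF_C = 8+10 = 18
ES_D = 8; EF_D = 8+13 = 21
ES_E = max(EF_A=8, EF_B=11) = 11; EF_E = 11+7 = 18
ES_F = 21; EF_F = 21+7 = 28
ES_G = max(EF_B=11, EF_C=18) = 18; EF_G = 18+8 = 26
ES_H = 18; EF_H = 18+5 = 23
ES_I = max(EF_B=11, EF_F=28, EF_G=26, EF_H=23) = 28; EF_I = 28+4 = 32
Expected project duration μ = 32 days. Critical path: A → D → F → I.

Backward pass:
LF_I = 32; LS_I = 32−4 = 28
LF_H = LS_I = 28; LS_H = 28−5 = 23
LF_G = LS_I = 28; LS_G = 28−8 = 20
LF_F = LS_I = 28; LS_F = 28−7 = 21
LF_E = LS_H = 23; LS_E = 23−7 = 16
LF_D = LS_F = 21; LS_D = 21−13 = 8
LF_C = LS_G = 20; LS_C = 20−10 = 10
LF_B = min(LS_E=16, LS_G=20, LS_I=28) = 16; LS_B = 16−3 = 13
LF_A = min(LS_B=13, LS_C=10, LS_D=8, LS_E=16) = 8; LS_A = 8−8 = 0
Slack_B = LS_B − ES_B = 13 − 8 = 5

5 days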